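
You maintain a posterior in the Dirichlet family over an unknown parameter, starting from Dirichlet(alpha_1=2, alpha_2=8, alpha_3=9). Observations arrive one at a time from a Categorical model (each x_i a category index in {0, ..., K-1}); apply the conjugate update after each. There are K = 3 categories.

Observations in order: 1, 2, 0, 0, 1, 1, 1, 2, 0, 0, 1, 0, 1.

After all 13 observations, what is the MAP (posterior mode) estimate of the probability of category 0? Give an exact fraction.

6/29

obs 1: x=1 → posterior Dirichlet(2, 9, 9)
obs 2: x=2 → posterior Dirichlet(2, 9, 10)
obs 3: x=0 → posterior Dirichlet(3, 9, 10)
obs 4: x=0 → posterior Dirichlet(4, 9, 10)
obs 5: x=1 → posterior Dirichlet(4, 10, 10)
obs 6: x=1 → posterior Dirichlet(4, 11, 10)
obs 7: x=1 → posterior Dirichlet(4, 12, 10)
obs 8: x=2 → posterior Dirichlet(4, 12, 11)
obs 9: x=0 → posterior Dirichlet(5, 12, 11)
obs 10: x=0 → posterior Dirichlet(6, 12, 11)
obs 11: x=1 → posterior Dirichlet(6, 13, 11)
obs 12: x=0 → posterior Dirichlet(7, 13, 11)
obs 13: x=1 → posterior Dirichlet(7, 14, 11)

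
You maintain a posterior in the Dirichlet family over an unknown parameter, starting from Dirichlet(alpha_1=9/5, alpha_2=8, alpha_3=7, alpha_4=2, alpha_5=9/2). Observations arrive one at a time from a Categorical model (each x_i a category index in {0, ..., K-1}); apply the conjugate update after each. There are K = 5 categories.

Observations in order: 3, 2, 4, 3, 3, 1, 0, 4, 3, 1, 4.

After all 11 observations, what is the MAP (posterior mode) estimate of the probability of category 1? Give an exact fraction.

90/293

obs 1: x=3 → posterior Dirichlet(9/5, 8, 7, 3, 9/2)
obs 2: x=2 → posterior Dirichlet(9/5, 8, 8, 3, 9/2)
obs 3: x=4 → posterior Dirichlet(9/5, 8, 8, 3, 11/2)
obs 4: x=3 → posterior Dirichlet(9/5, 8, 8, 4, 11/2)
obs 5: x=3 → posterior Dirichlet(9/5, 8, 8, 5, 11/2)
obs 6: x=1 → posterior Dirichlet(9/5, 9, 8, 5, 11/2)
obs 7: x=0 → posterior Dirichlet(14/5, 9, 8, 5, 11/2)
obs 8: x=4 → posterior Dirichlet(14/5, 9, 8, 5, 13/2)
obs 9: x=3 → posterior Dirichlet(14/5, 9, 8, 6, 13/2)
obs 10: x=1 → posterior Dirichlet(14/5, 10, 8, 6, 13/2)
obs 11: x=4 → posterior Dirichlet(14/5, 10, 8, 6, 15/2)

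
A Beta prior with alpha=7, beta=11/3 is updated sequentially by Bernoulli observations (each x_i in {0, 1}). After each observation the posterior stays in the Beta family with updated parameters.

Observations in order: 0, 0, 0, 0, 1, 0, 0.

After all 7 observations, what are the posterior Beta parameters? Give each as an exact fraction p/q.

obs 1: x=0 → posterior Beta(7, 14/3)
obs 2: x=0 → posterior Beta(7, 17/3)
obs 3: x=0 → posterior Beta(7, 20/3)
obs 4: x=0 → posterior Beta(7, 23/3)
obs 5: x=1 → posterior Beta(8, 23/3)
obs 6: x=0 → posterior Beta(8, 26/3)
obs 7: x=0 → posterior Beta(8, 29/3)

alpha=8, beta=29/3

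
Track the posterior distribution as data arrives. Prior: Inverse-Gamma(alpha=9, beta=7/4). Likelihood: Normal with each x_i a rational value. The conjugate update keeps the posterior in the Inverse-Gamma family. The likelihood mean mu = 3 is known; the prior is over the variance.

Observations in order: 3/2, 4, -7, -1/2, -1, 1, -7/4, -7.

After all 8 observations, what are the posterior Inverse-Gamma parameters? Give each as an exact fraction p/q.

alpha=13, beta=4185/32

obs 1: x=3/2 → posterior Inverse-Gamma(19/2, 23/8)
obs 2: x=4 → posterior Inverse-Gamma(10, 27/8)
obs 3: x=-7 → posterior Inverse-Gamma(21/2, 427/8)
obs 4: x=-1/2 → posterior Inverse-Gamma(11, 119/2)
obs 5: x=-1 → posterior Inverse-Gamma(23/2, 135/2)
obs 6: x=1 → posterior Inverse-Gamma(12, 139/2)
obs 7: x=-7/4 → posterior Inverse-Gamma(25/2, 2585/32)
obs 8: x=-7 → posterior Inverse-Gamma(13, 4185/32)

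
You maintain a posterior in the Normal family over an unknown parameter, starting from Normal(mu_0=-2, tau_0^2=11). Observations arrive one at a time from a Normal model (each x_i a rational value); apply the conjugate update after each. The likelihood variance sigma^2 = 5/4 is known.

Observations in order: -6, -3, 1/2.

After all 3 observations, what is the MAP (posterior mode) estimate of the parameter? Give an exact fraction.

obs 1: x=-6 → posterior Normal(-274/49, 55/49)
obs 2: x=-3 → posterior Normal(-406/93, 55/93)
obs 3: x=1/2 → posterior Normal(-384/137, 55/137)

-384/137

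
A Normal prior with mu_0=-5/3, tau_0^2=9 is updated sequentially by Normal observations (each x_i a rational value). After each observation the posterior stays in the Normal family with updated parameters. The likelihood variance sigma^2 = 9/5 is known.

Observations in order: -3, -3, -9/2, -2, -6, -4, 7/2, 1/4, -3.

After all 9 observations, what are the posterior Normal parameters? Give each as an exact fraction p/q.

obs 1: x=-3 → posterior Normal(-25/9, 3/2)
obs 2: x=-3 → posterior Normal(-95/33, 9/11)
obs 3: x=-9/2 → posterior Normal(-325/96, 9/16)
obs 4: x=-2 → posterior Normal(-55/18, 3/7)
obs 5: x=-6 → posterior Normal(-565/156, 9/26)
obs 6: x=-4 → posterior Normal(-685/186, 9/31)
obs 7: x=7/2 → posterior Normal(-145/54, 1/4)
obs 8: x=1/4 → posterior Normal(-1145/492, 9/41)
obs 9: x=-3 → posterior Normal(-1325/552, 9/46)

mu_0=-1325/552, tau_0^2=9/46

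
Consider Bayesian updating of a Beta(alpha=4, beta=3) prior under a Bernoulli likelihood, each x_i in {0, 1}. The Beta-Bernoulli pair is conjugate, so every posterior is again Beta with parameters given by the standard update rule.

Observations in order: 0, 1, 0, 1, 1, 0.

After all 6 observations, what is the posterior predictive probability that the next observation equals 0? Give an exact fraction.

6/13

obs 1: x=0 → posterior Beta(4, 4)
obs 2: x=1 → posterior Beta(5, 4)
obs 3: x=0 → posterior Beta(5, 5)
obs 4: x=1 → posterior Beta(6, 5)
obs 5: x=1 → posterior Beta(7, 5)
obs 6: x=0 → posterior Beta(7, 6)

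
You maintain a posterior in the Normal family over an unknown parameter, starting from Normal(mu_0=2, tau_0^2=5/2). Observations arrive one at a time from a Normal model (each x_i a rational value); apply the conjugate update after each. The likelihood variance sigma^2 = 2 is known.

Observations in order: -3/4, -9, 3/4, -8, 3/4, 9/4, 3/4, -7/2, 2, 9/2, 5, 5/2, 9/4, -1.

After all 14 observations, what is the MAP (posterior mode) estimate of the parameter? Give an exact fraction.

1/148

obs 1: x=-3/4 → posterior Normal(17/36, 10/9)
obs 2: x=-9 → posterior Normal(-163/56, 5/7)
obs 3: x=3/4 → posterior Normal(-37/19, 10/19)
obs 4: x=-8 → posterior Normal(-77/24, 5/12)
obs 5: x=3/4 → posterior Normal(-293/116, 10/29)
obs 6: x=9/4 → posterior Normal(-31/17, 5/17)
obs 7: x=3/4 → posterior Normal(-233/156, 10/39)
obs 8: x=-7/2 → posterior Normal(-303/176, 5/22)
obs 9: x=2 → posterior Normal(-263/196, 10/49)
obs 10: x=9/2 → posterior Normal(-173/216, 5/27)
obs 11: x=5 → posterior Normal(-73/236, 10/59)
obs 12: x=5/2 → posterior Normal(-23/256, 5/32)
obs 13: x=9/4 → posterior Normal(11/138, 10/69)
obs 14: x=-1 → posterior Normal(1/148, 5/37)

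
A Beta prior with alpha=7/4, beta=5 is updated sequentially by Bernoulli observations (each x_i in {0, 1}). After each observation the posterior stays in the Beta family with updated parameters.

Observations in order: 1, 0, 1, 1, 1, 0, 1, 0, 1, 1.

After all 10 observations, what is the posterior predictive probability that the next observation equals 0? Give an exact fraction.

32/67

obs 1: x=1 → posterior Beta(11/4, 5)
obs 2: x=0 → posterior Beta(11/4, 6)
obs 3: x=1 → posterior Beta(15/4, 6)
obs 4: x=1 → posterior Beta(19/4, 6)
obs 5: x=1 → posterior Beta(23/4, 6)
obs 6: x=0 → posterior Beta(23/4, 7)
obs 7: x=1 → posterior Beta(27/4, 7)
obs 8: x=0 → posterior Beta(27/4, 8)
obs 9: x=1 → posterior Beta(31/4, 8)
obs 10: x=1 → posterior Beta(35/4, 8)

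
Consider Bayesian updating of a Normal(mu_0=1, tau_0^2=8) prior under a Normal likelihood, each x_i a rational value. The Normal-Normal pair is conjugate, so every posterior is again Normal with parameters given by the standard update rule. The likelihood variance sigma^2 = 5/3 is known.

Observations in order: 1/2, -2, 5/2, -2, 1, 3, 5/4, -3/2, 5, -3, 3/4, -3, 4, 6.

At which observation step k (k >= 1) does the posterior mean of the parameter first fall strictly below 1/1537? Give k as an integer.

obs 1: x=1/2 → posterior Normal(17/29, 40/29)
obs 2: x=-2 → posterior Normal(-31/53, 40/53)
obs 3: x=5/2 → posterior Normal(29/77, 40/77)
obs 4: x=-2 → posterior Normal(-19/101, 40/101)
obs 5: x=1 → posterior Normal(1/25, 8/25)
obs 6: x=3 → posterior Normal(77/149, 40/149)
obs 7: x=5/4 → posterior Normal(107/173, 40/173)
obs 8: x=-3/2 → posterior Normal(71/197, 40/197)
obs 9: x=5 → posterior Normal(191/221, 40/221)
obs 10: x=-3 → posterior Normal(17/35, 8/49)
obs 11: x=3/4 → posterior Normal(137/269, 40/269)
obs 12: x=-3 → posterior Normal(65/293, 40/293)
obs 13: x=4 → posterior Normal(161/317, 40/317)
obs 14: x=6 → posterior Normal(305/341, 40/341)

k = 2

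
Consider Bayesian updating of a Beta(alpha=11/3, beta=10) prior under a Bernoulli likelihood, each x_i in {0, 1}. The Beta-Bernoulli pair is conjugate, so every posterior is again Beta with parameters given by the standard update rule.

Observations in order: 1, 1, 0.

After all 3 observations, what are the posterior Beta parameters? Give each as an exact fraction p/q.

obs 1: x=1 → posterior Beta(14/3, 10)
obs 2: x=1 → posterior Beta(17/3, 10)
obs 3: x=0 → posterior Beta(17/3, 11)

alpha=17/3, beta=11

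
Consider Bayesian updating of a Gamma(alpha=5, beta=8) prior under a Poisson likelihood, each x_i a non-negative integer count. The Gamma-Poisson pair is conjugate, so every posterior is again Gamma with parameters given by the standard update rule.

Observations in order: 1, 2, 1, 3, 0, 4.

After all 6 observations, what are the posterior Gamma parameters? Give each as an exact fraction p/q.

obs 1: x=1 → posterior Gamma(6, 9)
obs 2: x=2 → posterior Gamma(8, 10)
obs 3: x=1 → posterior Gamma(9, 11)
obs 4: x=3 → posterior Gamma(12, 12)
obs 5: x=0 → posterior Gamma(12, 13)
obs 6: x=4 → posterior Gamma(16, 14)

alpha=16, beta=14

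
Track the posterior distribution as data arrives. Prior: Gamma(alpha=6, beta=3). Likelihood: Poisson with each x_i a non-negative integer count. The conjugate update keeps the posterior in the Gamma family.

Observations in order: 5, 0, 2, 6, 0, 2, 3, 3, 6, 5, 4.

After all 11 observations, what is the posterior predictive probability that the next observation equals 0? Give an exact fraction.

obs 1: x=5 → posterior Gamma(11, 4)
obs 2: x=0 → posterior Gamma(11, 5)
obs 3: x=2 → posterior Gamma(13, 6)
obs 4: x=6 → posterior Gamma(19, 7)
obs 5: x=0 → posterior Gamma(19, 8)
obs 6: x=2 → posterior Gamma(21, 9)
obs 7: x=3 → posterior Gamma(24, 10)
obs 8: x=3 → posterior Gamma(27, 11)
obs 9: x=6 → posterior Gamma(33, 12)
obs 10: x=5 → posterior Gamma(38, 13)
obs 11: x=4 → posterior Gamma(42, 14)

1372073885318497127491074758162987278899500548096/24878997722115027320114677422679960727691650390625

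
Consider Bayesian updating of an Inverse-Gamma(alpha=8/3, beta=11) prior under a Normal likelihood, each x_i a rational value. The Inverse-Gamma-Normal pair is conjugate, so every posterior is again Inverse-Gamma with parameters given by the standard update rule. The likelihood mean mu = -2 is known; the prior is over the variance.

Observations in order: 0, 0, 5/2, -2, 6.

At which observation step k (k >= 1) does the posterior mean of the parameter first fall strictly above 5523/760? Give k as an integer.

k = 3

obs 1: x=0 → posterior Inverse-Gamma(19/6, 13)
obs 2: x=0 → posterior Inverse-Gamma(11/3, 15)
obs 3: x=5/2 → posterior Inverse-Gamma(25/6, 201/8)
obs 4: x=-2 → posterior Inverse-Gamma(14/3, 201/8)
obs 5: x=6 → posterior Inverse-Gamma(31/6, 457/8)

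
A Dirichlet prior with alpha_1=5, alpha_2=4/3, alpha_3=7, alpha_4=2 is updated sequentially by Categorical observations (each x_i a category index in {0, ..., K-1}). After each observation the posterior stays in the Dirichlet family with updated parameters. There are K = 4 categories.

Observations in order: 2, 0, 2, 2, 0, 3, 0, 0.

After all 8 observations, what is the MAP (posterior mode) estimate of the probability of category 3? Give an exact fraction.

obs 1: x=2 → posterior Dirichlet(5, 4/3, 8, 2)
obs 2: x=0 → posterior Dirichlet(6, 4/3, 8, 2)
obs 3: x=2 → posterior Dirichlet(6, 4/3, 9, 2)
obs 4: x=2 → posterior Dirichlet(6, 4/3, 10, 2)
obs 5: x=0 → posterior Dirichlet(7, 4/3, 10, 2)
obs 6: x=3 → posterior Dirichlet(7, 4/3, 10, 3)
obs 7: x=0 → posterior Dirichlet(8, 4/3, 10, 3)
obs 8: x=0 → posterior Dirichlet(9, 4/3, 10, 3)

3/29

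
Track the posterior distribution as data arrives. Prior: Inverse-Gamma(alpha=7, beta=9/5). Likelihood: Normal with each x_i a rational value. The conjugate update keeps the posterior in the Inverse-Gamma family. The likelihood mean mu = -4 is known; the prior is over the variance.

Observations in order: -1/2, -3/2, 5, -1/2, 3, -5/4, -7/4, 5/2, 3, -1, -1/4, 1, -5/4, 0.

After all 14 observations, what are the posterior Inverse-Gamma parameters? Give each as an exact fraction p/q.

obs 1: x=-1/2 → posterior Inverse-Gamma(15/2, 317/40)
obs 2: x=-3/2 → posterior Inverse-Gamma(8, 221/20)
obs 3: x=5 → posterior Inverse-Gamma(17/2, 1031/20)
obs 4: x=-1/2 → posterior Inverse-Gamma(9, 2307/40)
obs 5: x=3 → posterior Inverse-Gamma(19/2, 3287/40)
obs 6: x=-5/4 → posterior Inverse-Gamma(10, 13753/160)
obs 7: x=-7/4 → posterior Inverse-Gamma(21/2, 7079/80)
obs 8: x=5/2 → posterior Inverse-Gamma(11, 8769/80)
obs 9: x=3 → posterior Inverse-Gamma(23/2, 10729/80)
obs 10: x=-1 → posterior Inverse-Gamma(12, 11089/80)
obs 11: x=-1/4 → posterior Inverse-Gamma(25/2, 23303/160)
obs 12: x=1 → posterior Inverse-Gamma(13, 25303/160)
obs 13: x=-5/4 → posterior Inverse-Gamma(27/2, 6477/40)
obs 14: x=0 → posterior Inverse-Gamma(14, 6797/40)

alpha=14, beta=6797/40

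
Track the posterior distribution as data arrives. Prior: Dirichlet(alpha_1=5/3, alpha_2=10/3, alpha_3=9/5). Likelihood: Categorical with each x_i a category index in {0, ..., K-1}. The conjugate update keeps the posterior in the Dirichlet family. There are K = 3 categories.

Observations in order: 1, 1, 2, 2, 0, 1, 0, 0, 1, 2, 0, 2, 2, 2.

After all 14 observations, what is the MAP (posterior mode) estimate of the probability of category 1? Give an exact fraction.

obs 1: x=1 → posterior Dirichlet(5/3, 13/3, 9/5)
obs 2: x=1 → posterior Dirichlet(5/3, 16/3, 9/5)
obs 3: x=2 → posterior Dirichlet(5/3, 16/3, 14/5)
obs 4: x=2 → posterior Dirichlet(5/3, 16/3, 19/5)
obs 5: x=0 → posterior Dirichlet(8/3, 16/3, 19/5)
obs 6: x=1 → posterior Dirichlet(8/3, 19/3, 19/5)
obs 7: x=0 → posterior Dirichlet(11/3, 19/3, 19/5)
obs 8: x=0 → posterior Dirichlet(14/3, 19/3, 19/5)
obs 9: x=1 → posterior Dirichlet(14/3, 22/3, 19/5)
obs 10: x=2 → posterior Dirichlet(14/3, 22/3, 24/5)
obs 11: x=0 → posterior Dirichlet(17/3, 22/3, 24/5)
obs 12: x=2 → posterior Dirichlet(17/3, 22/3, 29/5)
obs 13: x=2 → posterior Dirichlet(17/3, 22/3, 34/5)
obs 14: x=2 → posterior Dirichlet(17/3, 22/3, 39/5)

95/267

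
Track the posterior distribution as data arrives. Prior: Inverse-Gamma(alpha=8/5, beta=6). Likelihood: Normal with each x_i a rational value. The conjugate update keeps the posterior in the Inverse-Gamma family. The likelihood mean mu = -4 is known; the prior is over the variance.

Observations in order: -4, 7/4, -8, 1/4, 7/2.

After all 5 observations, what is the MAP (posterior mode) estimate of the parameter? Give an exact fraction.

1805/136

obs 1: x=-4 → posterior Inverse-Gamma(21/10, 6)
obs 2: x=7/4 → posterior Inverse-Gamma(13/5, 721/32)
obs 3: x=-8 → posterior Inverse-Gamma(31/10, 977/32)
obs 4: x=1/4 → posterior Inverse-Gamma(18/5, 633/16)
obs 5: x=7/2 → posterior Inverse-Gamma(41/10, 1083/16)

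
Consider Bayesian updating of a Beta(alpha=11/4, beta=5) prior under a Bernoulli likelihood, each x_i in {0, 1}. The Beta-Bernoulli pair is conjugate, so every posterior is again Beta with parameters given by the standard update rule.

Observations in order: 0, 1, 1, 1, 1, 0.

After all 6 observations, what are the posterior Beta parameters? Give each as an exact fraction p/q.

obs 1: x=0 → posterior Beta(11/4, 6)
obs 2: x=1 → posterior Beta(15/4, 6)
obs 3: x=1 → posterior Beta(19/4, 6)
obs 4: x=1 → posterior Beta(23/4, 6)
obs 5: x=1 → posterior Beta(27/4, 6)
obs 6: x=0 → posterior Beta(27/4, 7)

alpha=27/4, beta=7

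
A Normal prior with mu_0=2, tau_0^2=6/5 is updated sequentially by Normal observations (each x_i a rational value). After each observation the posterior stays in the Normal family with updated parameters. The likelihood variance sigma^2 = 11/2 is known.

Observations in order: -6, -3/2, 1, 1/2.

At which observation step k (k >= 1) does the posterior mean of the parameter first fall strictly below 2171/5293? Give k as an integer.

obs 1: x=-6 → posterior Normal(38/67, 66/67)
obs 2: x=-3/2 → posterior Normal(20/79, 66/79)
obs 3: x=1 → posterior Normal(32/91, 66/91)
obs 4: x=1/2 → posterior Normal(38/103, 66/103)

k = 2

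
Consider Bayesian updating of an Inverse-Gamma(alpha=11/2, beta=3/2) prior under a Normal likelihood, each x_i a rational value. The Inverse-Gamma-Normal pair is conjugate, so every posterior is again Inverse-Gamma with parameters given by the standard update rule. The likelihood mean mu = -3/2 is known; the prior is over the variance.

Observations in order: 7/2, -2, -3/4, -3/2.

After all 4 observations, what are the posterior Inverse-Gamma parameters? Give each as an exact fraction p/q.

alpha=15/2, beta=461/32

obs 1: x=7/2 → posterior Inverse-Gamma(6, 14)
obs 2: x=-2 → posterior Inverse-Gamma(13/2, 113/8)
obs 3: x=-3/4 → posterior Inverse-Gamma(7, 461/32)
obs 4: x=-3/2 → posterior Inverse-Gamma(15/2, 461/32)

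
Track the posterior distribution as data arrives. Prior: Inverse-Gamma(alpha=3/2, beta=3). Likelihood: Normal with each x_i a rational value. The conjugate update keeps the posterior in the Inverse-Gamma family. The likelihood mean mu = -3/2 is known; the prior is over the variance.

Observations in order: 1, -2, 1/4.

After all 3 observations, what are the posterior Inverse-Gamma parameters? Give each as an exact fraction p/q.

alpha=3, beta=249/32

obs 1: x=1 → posterior Inverse-Gamma(2, 49/8)
obs 2: x=-2 → posterior Inverse-Gamma(5/2, 25/4)
obs 3: x=1/4 → posterior Inverse-Gamma(3, 249/32)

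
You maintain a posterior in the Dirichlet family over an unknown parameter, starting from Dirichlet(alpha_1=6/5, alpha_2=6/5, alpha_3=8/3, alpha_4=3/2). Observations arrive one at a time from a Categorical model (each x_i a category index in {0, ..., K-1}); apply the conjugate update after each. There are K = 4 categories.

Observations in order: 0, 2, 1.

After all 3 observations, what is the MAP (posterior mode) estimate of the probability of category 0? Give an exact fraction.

36/167

obs 1: x=0 → posterior Dirichlet(11/5, 6/5, 8/3, 3/2)
obs 2: x=2 → posterior Dirichlet(11/5, 6/5, 11/3, 3/2)
obs 3: x=1 → posterior Dirichlet(11/5, 11/5, 11/3, 3/2)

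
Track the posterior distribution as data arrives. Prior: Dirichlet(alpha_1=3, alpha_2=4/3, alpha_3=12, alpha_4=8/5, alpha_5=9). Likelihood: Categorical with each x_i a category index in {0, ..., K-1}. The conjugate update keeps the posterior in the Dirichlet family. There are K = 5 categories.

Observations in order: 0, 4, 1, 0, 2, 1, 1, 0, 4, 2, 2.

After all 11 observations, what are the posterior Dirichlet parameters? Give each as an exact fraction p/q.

obs 1: x=0 → posterior Dirichlet(4, 4/3, 12, 8/5, 9)
obs 2: x=4 → posterior Dirichlet(4, 4/3, 12, 8/5, 10)
obs 3: x=1 → posterior Dirichlet(4, 7/3, 12, 8/5, 10)
obs 4: x=0 → posterior Dirichlet(5, 7/3, 12, 8/5, 10)
obs 5: x=2 → posterior Dirichlet(5, 7/3, 13, 8/5, 10)
obs 6: x=1 → posterior Dirichlet(5, 10/3, 13, 8/5, 10)
obs 7: x=1 → posterior Dirichlet(5, 13/3, 13, 8/5, 10)
obs 8: x=0 → posterior Dirichlet(6, 13/3, 13, 8/5, 10)
obs 9: x=4 → posterior Dirichlet(6, 13/3, 13, 8/5, 11)
obs 10: x=2 → posterior Dirichlet(6, 13/3, 14, 8/5, 11)
obs 11: x=2 → posterior Dirichlet(6, 13/3, 15, 8/5, 11)

alpha_1=6, alpha_2=13/3, alpha_3=15, alpha_4=8/5, alpha_5=11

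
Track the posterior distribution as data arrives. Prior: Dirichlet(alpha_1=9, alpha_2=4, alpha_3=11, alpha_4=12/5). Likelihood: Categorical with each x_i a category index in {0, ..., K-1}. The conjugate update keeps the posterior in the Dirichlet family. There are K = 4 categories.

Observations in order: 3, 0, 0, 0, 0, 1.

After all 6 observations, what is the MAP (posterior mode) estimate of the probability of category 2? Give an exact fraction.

25/71

obs 1: x=3 → posterior Dirichlet(9, 4, 11, 17/5)
obs 2: x=0 → posterior Dirichlet(10, 4, 11, 17/5)
obs 3: x=0 → posterior Dirichlet(11, 4, 11, 17/5)
obs 4: x=0 → posterior Dirichlet(12, 4, 11, 17/5)
obs 5: x=0 → posterior Dirichlet(13, 4, 11, 17/5)
obs 6: x=1 → posterior Dirichlet(13, 5, 11, 17/5)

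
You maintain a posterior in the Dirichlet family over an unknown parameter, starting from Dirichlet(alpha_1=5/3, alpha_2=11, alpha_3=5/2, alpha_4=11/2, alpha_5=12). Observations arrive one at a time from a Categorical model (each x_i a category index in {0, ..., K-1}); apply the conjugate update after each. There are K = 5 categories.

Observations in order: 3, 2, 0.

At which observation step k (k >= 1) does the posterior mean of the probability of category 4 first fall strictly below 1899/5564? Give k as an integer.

k = 3

obs 1: x=3 → posterior Dirichlet(5/3, 11, 5/2, 13/2, 12)
obs 2: x=2 → posterior Dirichlet(5/3, 11, 7/2, 13/2, 12)
obs 3: x=0 → posterior Dirichlet(8/3, 11, 7/2, 13/2, 12)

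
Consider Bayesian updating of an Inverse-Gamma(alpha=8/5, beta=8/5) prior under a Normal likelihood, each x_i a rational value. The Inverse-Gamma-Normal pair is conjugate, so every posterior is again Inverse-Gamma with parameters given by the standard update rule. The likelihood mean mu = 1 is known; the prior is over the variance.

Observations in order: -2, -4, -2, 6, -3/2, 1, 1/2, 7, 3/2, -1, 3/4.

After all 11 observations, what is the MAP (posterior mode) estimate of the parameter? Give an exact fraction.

obs 1: x=-2 → posterior Inverse-Gamma(21/10, 61/10)
obs 2: x=-4 → posterior Inverse-Gamma(13/5, 93/5)
obs 3: x=-2 → posterior Inverse-Gamma(31/10, 231/10)
obs 4: x=6 → posterior Inverse-Gamma(18/5, 178/5)
obs 5: x=-3/2 → posterior Inverse-Gamma(41/10, 1549/40)
obs 6: x=1 → posterior Inverse-Gamma(23/5, 1549/40)
obs 7: x=1/2 → posterior Inverse-Gamma(51/10, 777/20)
obs 8: x=7 → posterior Inverse-Gamma(28/5, 1137/20)
obs 9: x=3/2 → posterior Inverse-Gamma(61/10, 2279/40)
obs 10: x=-1 → posterior Inverse-Gamma(33/5, 2359/40)
obs 11: x=3/4 → posterior Inverse-Gamma(71/10, 9441/160)

1049/144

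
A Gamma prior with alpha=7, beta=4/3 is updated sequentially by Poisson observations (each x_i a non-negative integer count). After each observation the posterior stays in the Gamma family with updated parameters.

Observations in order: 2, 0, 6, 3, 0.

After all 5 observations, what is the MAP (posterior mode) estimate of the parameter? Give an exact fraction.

51/19

obs 1: x=2 → posterior Gamma(9, 7/3)
obs 2: x=0 → posterior Gamma(9, 10/3)
obs 3: x=6 → posterior Gamma(15, 13/3)
obs 4: x=3 → posterior Gamma(18, 16/3)
obs 5: x=0 → posterior Gamma(18, 19/3)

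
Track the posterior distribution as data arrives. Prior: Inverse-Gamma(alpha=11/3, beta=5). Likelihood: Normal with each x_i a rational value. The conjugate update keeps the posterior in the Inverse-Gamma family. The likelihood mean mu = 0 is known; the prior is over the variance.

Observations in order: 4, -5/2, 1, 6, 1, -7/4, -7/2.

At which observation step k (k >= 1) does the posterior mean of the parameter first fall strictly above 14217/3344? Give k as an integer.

k = 2

obs 1: x=4 → posterior Inverse-Gamma(25/6, 13)
obs 2: x=-5/2 → posterior Inverse-Gamma(14/3, 129/8)
obs 3: x=1 → posterior Inverse-Gamma(31/6, 133/8)
obs 4: x=6 → posterior Inverse-Gamma(17/3, 277/8)
obs 5: x=1 → posterior Inverse-Gamma(37/6, 281/8)
obs 6: x=-7/4 → posterior Inverse-Gamma(20/3, 1173/32)
obs 7: x=-7/2 → posterior Inverse-Gamma(43/6, 1369/32)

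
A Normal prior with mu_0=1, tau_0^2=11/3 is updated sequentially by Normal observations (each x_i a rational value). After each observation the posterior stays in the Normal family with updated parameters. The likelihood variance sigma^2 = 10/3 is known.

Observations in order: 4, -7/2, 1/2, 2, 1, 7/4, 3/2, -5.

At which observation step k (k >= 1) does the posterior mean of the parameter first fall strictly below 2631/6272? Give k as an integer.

k = 8

obs 1: x=4 → posterior Normal(18/7, 110/63)
obs 2: x=-7/2 → posterior Normal(31/64, 55/48)
obs 3: x=1/2 → posterior Normal(21/43, 110/129)
obs 4: x=2 → posterior Normal(43/54, 55/81)
obs 5: x=1 → posterior Normal(54/65, 22/39)
obs 6: x=7/4 → posterior Normal(293/304, 55/114)
obs 7: x=3/2 → posterior Normal(359/348, 110/261)
obs 8: x=-5 → posterior Normal(139/392, 55/147)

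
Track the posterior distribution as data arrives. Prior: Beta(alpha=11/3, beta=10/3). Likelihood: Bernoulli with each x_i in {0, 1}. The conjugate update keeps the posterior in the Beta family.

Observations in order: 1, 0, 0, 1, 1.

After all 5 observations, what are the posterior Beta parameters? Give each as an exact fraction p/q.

obs 1: x=1 → posterior Beta(14/3, 10/3)
obs 2: x=0 → posterior Beta(14/3, 13/3)
obs 3: x=0 → posterior Beta(14/3, 16/3)
obs 4: x=1 → posterior Beta(17/3, 16/3)
obs 5: x=1 → posterior Beta(20/3, 16/3)

alpha=20/3, beta=16/3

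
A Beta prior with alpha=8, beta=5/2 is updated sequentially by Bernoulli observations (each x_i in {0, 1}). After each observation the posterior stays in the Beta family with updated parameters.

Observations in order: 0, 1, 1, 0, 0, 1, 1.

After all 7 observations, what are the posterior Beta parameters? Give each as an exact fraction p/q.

alpha=12, beta=11/2

obs 1: x=0 → posterior Beta(8, 7/2)
obs 2: x=1 → posterior Beta(9, 7/2)
obs 3: x=1 → posterior Beta(10, 7/2)
obs 4: x=0 → posterior Beta(10, 9/2)
obs 5: x=0 → posterior Beta(10, 11/2)
obs 6: x=1 → posterior Beta(11, 11/2)
obs 7: x=1 → posterior Beta(12, 11/2)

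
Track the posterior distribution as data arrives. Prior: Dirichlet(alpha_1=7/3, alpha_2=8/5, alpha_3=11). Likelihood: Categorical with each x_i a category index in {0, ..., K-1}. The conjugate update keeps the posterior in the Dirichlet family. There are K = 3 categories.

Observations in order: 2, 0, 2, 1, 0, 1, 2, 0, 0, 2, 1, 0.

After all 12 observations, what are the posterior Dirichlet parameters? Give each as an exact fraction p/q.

obs 1: x=2 → posterior Dirichlet(7/3, 8/5, 12)
obs 2: x=0 → posterior Dirichlet(10/3, 8/5, 12)
obs 3: x=2 → posterior Dirichlet(10/3, 8/5, 13)
obs 4: x=1 → posterior Dirichlet(10/3, 13/5, 13)
obs 5: x=0 → posterior Dirichlet(13/3, 13/5, 13)
obs 6: x=1 → posterior Dirichlet(13/3, 18/5, 13)
obs 7: x=2 → posterior Dirichlet(13/3, 18/5, 14)
obs 8: x=0 → posterior Dirichlet(16/3, 18/5, 14)
obs 9: x=0 → posterior Dirichlet(19/3, 18/5, 14)
obs 10: x=2 → posterior Dirichlet(19/3, 18/5, 15)
obs 11: x=1 → posterior Dirichlet(19/3, 23/5, 15)
obs 12: x=0 → posterior Dirichlet(22/3, 23/5, 15)

alpha_1=22/3, alpha_2=23/5, alpha_3=15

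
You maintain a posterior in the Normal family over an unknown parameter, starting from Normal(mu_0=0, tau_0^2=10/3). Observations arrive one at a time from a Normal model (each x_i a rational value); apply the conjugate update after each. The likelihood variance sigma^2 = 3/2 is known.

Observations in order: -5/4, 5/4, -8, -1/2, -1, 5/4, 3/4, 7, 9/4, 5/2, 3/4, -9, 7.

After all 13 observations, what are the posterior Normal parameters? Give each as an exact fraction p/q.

obs 1: x=-5/4 → posterior Normal(-25/29, 30/29)
obs 2: x=5/4 → posterior Normal(0, 30/49)
obs 3: x=-8 → posterior Normal(-160/69, 10/23)
obs 4: x=-1/2 → posterior Normal(-170/89, 30/89)
obs 5: x=-1 → posterior Normal(-190/109, 30/109)
obs 6: x=5/4 → posterior Normal(-55/43, 10/43)
obs 7: x=3/4 → posterior Normal(-150/149, 30/149)
obs 8: x=7 → posterior Normal(-10/169, 30/169)
obs 9: x=9/4 → posterior Normal(5/27, 10/63)
obs 10: x=5/2 → posterior Normal(85/209, 30/209)
obs 11: x=3/4 → posterior Normal(100/229, 30/229)
obs 12: x=-9 → posterior Normal(-80/249, 10/83)
obs 13: x=7 → posterior Normal(60/269, 30/269)

mu_0=60/269, tau_0^2=30/269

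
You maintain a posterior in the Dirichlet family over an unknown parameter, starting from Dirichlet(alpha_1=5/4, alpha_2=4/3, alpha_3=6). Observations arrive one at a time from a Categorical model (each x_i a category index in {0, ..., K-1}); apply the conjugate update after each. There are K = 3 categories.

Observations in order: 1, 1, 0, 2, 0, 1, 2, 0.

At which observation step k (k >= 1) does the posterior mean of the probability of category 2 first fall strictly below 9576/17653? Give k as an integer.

k = 3

obs 1: x=1 → posterior Dirichlet(5/4, 7/3, 6)
obs 2: x=1 → posterior Dirichlet(5/4, 10/3, 6)
obs 3: x=0 → posterior Dirichlet(9/4, 10/3, 6)
obs 4: x=2 → posterior Dirichlet(9/4, 10/3, 7)
obs 5: x=0 → posterior Dirichlet(13/4, 10/3, 7)
obs 6: x=1 → posterior Dirichlet(13/4, 13/3, 7)
obs 7: x=2 → posterior Dirichlet(13/4, 13/3, 8)
obs 8: x=0 → posterior Dirichlet(17/4, 13/3, 8)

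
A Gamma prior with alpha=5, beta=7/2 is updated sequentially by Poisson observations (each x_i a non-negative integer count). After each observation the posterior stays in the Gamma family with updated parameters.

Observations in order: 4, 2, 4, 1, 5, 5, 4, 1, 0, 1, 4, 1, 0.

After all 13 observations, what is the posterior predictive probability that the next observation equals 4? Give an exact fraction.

44777973102385163707164572502417605780884920359475603390263904/405340327473488249781349131577080761417164467275142669677734375

obs 1: x=4 → posterior Gamma(9, 9/2)
obs 2: x=2 → posterior Gamma(11, 11/2)
obs 3: x=4 → posterior Gamma(15, 13/2)
obs 4: x=1 → posterior Gamma(16, 15/2)
obs 5: x=5 → posterior Gamma(21, 17/2)
obs 6: x=5 → posterior Gamma(26, 19/2)
obs 7: x=4 → posterior Gamma(30, 21/2)
obs 8: x=1 → posterior Gamma(31, 23/2)
obs 9: x=0 → posterior Gamma(31, 25/2)
obs 10: x=1 → posterior Gamma(32, 27/2)
obs 11: x=4 → posterior Gamma(36, 29/2)
obs 12: x=1 → posterior Gamma(37, 31/2)
obs 13: x=0 → posterior Gamma(37, 33/2)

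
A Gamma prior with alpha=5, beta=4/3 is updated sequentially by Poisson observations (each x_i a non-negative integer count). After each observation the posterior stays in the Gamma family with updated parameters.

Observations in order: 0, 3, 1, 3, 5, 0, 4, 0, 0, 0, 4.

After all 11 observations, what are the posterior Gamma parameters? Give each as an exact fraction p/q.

alpha=25, beta=37/3

obs 1: x=0 → posterior Gamma(5, 7/3)
obs 2: x=3 → posterior Gamma(8, 10/3)
obs 3: x=1 → posterior Gamma(9, 13/3)
obs 4: x=3 → posterior Gamma(12, 16/3)
obs 5: x=5 → posterior Gamma(17, 19/3)
obs 6: x=0 → posterior Gamma(17, 22/3)
obs 7: x=4 → posterior Gamma(21, 25/3)
obs 8: x=0 → posterior Gamma(21, 28/3)
obs 9: x=0 → posterior Gamma(21, 31/3)
obs 10: x=0 → posterior Gamma(21, 34/3)
obs 11: x=4 → posterior Gamma(25, 37/3)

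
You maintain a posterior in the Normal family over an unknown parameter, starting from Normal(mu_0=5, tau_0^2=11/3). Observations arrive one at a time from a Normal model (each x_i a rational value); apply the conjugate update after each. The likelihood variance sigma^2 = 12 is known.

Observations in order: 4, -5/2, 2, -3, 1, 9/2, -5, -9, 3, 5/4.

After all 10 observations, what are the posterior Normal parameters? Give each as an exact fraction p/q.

mu_0=555/584, tau_0^2=66/73

obs 1: x=4 → posterior Normal(224/47, 132/47)
obs 2: x=-5/2 → posterior Normal(393/116, 66/29)
obs 3: x=2 → posterior Normal(19/6, 44/23)
obs 4: x=-3 → posterior Normal(371/160, 33/20)
obs 5: x=1 → posterior Normal(393/182, 132/91)
obs 6: x=9/2 → posterior Normal(41/17, 22/17)
obs 7: x=-5 → posterior Normal(191/113, 132/113)
obs 8: x=-9 → posterior Normal(23/31, 33/31)
obs 9: x=3 → posterior Normal(25/27, 44/45)
obs 10: x=5/4 → posterior Normal(555/584, 66/73)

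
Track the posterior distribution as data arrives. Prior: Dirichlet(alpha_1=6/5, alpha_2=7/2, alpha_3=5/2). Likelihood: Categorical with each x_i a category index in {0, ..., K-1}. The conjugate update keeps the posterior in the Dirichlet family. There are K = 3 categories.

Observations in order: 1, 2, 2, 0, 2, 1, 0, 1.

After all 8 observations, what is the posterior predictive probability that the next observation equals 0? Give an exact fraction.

4/19

obs 1: x=1 → posterior Dirichlet(6/5, 9/2, 5/2)
obs 2: x=2 → posterior Dirichlet(6/5, 9/2, 7/2)
obs 3: x=2 → posterior Dirichlet(6/5, 9/2, 9/2)
obs 4: x=0 → posterior Dirichlet(11/5, 9/2, 9/2)
obs 5: x=2 → posterior Dirichlet(11/5, 9/2, 11/2)
obs 6: x=1 → posterior Dirichlet(11/5, 11/2, 11/2)
obs 7: x=0 → posterior Dirichlet(16/5, 11/2, 11/2)
obs 8: x=1 → posterior Dirichlet(16/5, 13/2, 11/2)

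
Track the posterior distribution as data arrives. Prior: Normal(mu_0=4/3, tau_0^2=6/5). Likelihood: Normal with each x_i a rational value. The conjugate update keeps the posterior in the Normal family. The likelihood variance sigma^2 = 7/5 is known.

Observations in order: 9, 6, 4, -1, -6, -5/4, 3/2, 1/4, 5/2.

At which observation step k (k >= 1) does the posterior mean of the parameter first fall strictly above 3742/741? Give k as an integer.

k = 2

obs 1: x=9 → posterior Normal(190/39, 42/65)
obs 2: x=6 → posterior Normal(298/57, 42/95)
obs 3: x=4 → posterior Normal(74/15, 42/125)
obs 4: x=-1 → posterior Normal(352/93, 42/155)
obs 5: x=-6 → posterior Normal(244/111, 42/185)
obs 6: x=-5/4 → posterior Normal(443/258, 42/215)
obs 7: x=3/2 → posterior Normal(71/42, 6/35)
obs 8: x=1/4 → posterior Normal(23/15, 42/275)
obs 9: x=5/2 → posterior Normal(298/183, 42/305)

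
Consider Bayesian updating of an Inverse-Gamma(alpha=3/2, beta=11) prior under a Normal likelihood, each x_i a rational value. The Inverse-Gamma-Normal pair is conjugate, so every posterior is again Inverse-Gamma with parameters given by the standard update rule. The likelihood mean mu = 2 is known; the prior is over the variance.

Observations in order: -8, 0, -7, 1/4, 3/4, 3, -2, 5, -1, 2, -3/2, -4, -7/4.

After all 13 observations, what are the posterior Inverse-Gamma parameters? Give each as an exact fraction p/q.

obs 1: x=-8 → posterior Inverse-Gamma(2, 61)
obs 2: x=0 → posterior Inverse-Gamma(5/2, 63)
obs 3: x=-7 → posterior Inverse-Gamma(3, 207/2)
obs 4: x=1/4 → posterior Inverse-Gamma(7/2, 3361/32)
obs 5: x=3/4 → posterior Inverse-Gamma(4, 1693/16)
obs 6: x=3 → posterior Inverse-Gamma(9/2, 1701/16)
obs 7: x=-2 → posterior Inverse-Gamma(5, 1829/16)
obs 8: x=5 → posterior Inverse-Gamma(11/2, 1901/16)
obs 9: x=-1 → posterior Inverse-Gamma(6, 1973/16)
obs 10: x=2 → posterior Inverse-Gamma(13/2, 1973/16)
obs 11: x=-3/2 → posterior Inverse-Gamma(7, 2071/16)
obs 12: x=-4 → posterior Inverse-Gamma(15/2, 2359/16)
obs 13: x=-7/4 → posterior Inverse-Gamma(8, 4943/32)

alpha=8, beta=4943/32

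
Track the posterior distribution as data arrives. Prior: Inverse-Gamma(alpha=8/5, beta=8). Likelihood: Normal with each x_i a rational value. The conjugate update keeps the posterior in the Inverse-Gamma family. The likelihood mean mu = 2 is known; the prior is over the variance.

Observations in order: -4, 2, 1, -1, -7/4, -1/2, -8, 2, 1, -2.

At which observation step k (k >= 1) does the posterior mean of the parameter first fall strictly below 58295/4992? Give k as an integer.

k = 6

obs 1: x=-4 → posterior Inverse-Gamma(21/10, 26)
obs 2: x=2 → posterior Inverse-Gamma(13/5, 26)
obs 3: x=1 → posterior Inverse-Gamma(31/10, 53/2)
obs 4: x=-1 → posterior Inverse-Gamma(18/5, 31)
obs 5: x=-7/4 → posterior Inverse-Gamma(41/10, 1217/32)
obs 6: x=-1/2 → posterior Inverse-Gamma(23/5, 1317/32)
obs 7: x=-8 → posterior Inverse-Gamma(51/10, 2917/32)
obs 8: x=2 → posterior Inverse-Gamma(28/5, 2917/32)
obs 9: x=1 → posterior Inverse-Gamma(61/10, 2933/32)
obs 10: x=-2 → posterior Inverse-Gamma(33/5, 3189/32)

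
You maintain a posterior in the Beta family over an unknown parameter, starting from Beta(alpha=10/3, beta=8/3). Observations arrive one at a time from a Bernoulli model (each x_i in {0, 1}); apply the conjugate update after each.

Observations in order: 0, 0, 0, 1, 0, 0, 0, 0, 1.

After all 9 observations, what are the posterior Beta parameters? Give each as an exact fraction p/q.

obs 1: x=0 → posterior Beta(10/3, 11/3)
obs 2: x=0 → posterior Beta(10/3, 14/3)
obs 3: x=0 → posterior Beta(10/3, 17/3)
obs 4: x=1 → posterior Beta(13/3, 17/3)
obs 5: x=0 → posterior Beta(13/3, 20/3)
obs 6: x=0 → posterior Beta(13/3, 23/3)
obs 7: x=0 → posterior Beta(13/3, 26/3)
obs 8: x=0 → posterior Beta(13/3, 29/3)
obs 9: x=1 → posterior Beta(16/3, 29/3)

alpha=16/3, beta=29/3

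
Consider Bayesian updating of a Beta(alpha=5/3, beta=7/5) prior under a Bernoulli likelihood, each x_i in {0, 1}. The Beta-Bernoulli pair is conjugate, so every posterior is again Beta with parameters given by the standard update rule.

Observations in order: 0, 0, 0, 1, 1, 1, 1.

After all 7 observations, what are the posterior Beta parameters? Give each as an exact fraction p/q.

obs 1: x=0 → posterior Beta(5/3, 12/5)
obs 2: x=0 → posterior Beta(5/3, 17/5)
obs 3: x=0 → posterior Beta(5/3, 22/5)
obs 4: x=1 → posterior Beta(8/3, 22/5)
obs 5: x=1 → posterior Beta(11/3, 22/5)
obs 6: x=1 → posterior Beta(14/3, 22/5)
obs 7: x=1 → posterior Beta(17/3, 22/5)

alpha=17/3, beta=22/5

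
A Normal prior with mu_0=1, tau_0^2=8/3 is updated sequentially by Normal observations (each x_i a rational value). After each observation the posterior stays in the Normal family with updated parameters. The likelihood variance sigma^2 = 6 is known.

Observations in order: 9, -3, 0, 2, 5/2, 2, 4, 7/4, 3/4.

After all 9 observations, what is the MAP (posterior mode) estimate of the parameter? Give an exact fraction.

obs 1: x=9 → posterior Normal(45/13, 24/13)
obs 2: x=-3 → posterior Normal(33/17, 24/17)
obs 3: x=0 → posterior Normal(11/7, 8/7)
obs 4: x=2 → posterior Normal(41/25, 24/25)
obs 5: x=5/2 → posterior Normal(51/29, 24/29)
obs 6: x=2 → posterior Normal(59/33, 8/11)
obs 7: x=4 → posterior Normal(75/37, 24/37)
obs 8: x=7/4 → posterior Normal(2, 24/41)
obs 9: x=3/4 → posterior Normal(17/9, 8/15)

17/9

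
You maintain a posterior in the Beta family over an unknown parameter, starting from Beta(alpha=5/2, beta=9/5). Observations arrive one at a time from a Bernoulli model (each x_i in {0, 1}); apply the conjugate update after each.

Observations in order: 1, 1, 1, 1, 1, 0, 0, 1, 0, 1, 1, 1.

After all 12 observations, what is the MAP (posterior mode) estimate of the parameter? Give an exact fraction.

105/143

obs 1: x=1 → posterior Beta(7/2, 9/5)
obs 2: x=1 → posterior Beta(9/2, 9/5)
obs 3: x=1 → posterior Beta(11/2, 9/5)
obs 4: x=1 → posterior Beta(13/2, 9/5)
obs 5: x=1 → posterior Beta(15/2, 9/5)
obs 6: x=0 → posterior Beta(15/2, 14/5)
obs 7: x=0 → posterior Beta(15/2, 19/5)
obs 8: x=1 → posterior Beta(17/2, 19/5)
obs 9: x=0 → posterior Beta(17/2, 24/5)
obs 10: x=1 → posterior Beta(19/2, 24/5)
obs 11: x=1 → posterior Beta(21/2, 24/5)
obs 12: x=1 → posterior Beta(23/2, 24/5)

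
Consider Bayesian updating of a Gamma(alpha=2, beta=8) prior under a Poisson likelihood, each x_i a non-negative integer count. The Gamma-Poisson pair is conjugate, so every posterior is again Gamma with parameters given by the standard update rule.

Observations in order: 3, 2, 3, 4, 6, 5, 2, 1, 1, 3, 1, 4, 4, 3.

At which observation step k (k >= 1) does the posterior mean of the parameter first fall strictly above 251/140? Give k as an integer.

k = 7

obs 1: x=3 → posterior Gamma(5, 9)
obs 2: x=2 → posterior Gamma(7, 10)
obs 3: x=3 → posterior Gamma(10, 11)
obs 4: x=4 → posterior Gamma(14, 12)
obs 5: x=6 → posterior Gamma(20, 13)
obs 6: x=5 → posterior Gamma(25, 14)
obs 7: x=2 → posterior Gamma(27, 15)
obs 8: x=1 → posterior Gamma(28, 16)
obs 9: x=1 → posterior Gamma(29, 17)
obs 10: x=3 → posterior Gamma(32, 18)
obs 11: x=1 → posterior Gamma(33, 19)
obs 12: x=4 → posterior Gamma(37, 20)
obs 13: x=4 → posterior Gamma(41, 21)
obs 14: x=3 → posterior Gamma(44, 22)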